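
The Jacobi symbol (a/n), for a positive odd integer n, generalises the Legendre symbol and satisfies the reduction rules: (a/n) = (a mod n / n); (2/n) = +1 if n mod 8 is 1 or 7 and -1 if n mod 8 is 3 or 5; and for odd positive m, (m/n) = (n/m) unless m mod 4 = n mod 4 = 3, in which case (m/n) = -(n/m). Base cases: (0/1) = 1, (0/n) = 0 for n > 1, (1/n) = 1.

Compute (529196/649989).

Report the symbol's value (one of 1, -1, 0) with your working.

factor out 2^2: 529196 = 2^2·132299; with 649989 mod 8 = 5, (2/649989) = -1; sign now +1; continue with (132299/649989)
flip (132299/649989) -> (649989/132299): both odd, 132299 mod 4 = 3, 649989 mod 4 = 1, so the flip contributes +1; sign now +1
(649989/132299): 649989 mod 132299 = 120793, so (649989/132299) = (120793/132299)
flip (120793/132299) -> (132299/120793): both odd, 120793 mod 4 = 1, 132299 mod 4 = 3, so the flip contributes +1; sign now +1
(132299/120793): 132299 mod 120793 = 11506, so (132299/120793) = (11506/120793)
factor out 2^1: 11506 = 2^1·5753; with 120793 mod 8 = 1, (2/120793) = +1; sign now +1; continue with (5753/120793)
flip (5753/120793) -> (120793/5753): both odd, 5753 mod 4 = 1, 120793 mod 4 = 1, so the flip contributes +1; sign now +1
(120793/5753): 120793 mod 5753 = 5733, so (120793/5753) = (5733/5753)
flip (5733/5753) -> (5753/5733): both odd, 5733 mod 4 = 1, 5753 mod 4 = 1, so the flip contributes +1; sign now +1
(5753/5733): 5753 mod 5733 = 20, so (5753/5733) = (20/5733)
factor out 2^2: 20 = 2^2·5; with 5733 mod 8 = 5, (2/5733) = -1; sign now +1; continue with (5/5733)
flip (5/5733) -> (5733/5): both odd, 5 mod 4 = 1, 5733 mod 4 = 1, so the flip contributes +1; sign now +1
(5733/5): 5733 mod 5 = 3, so (5733/5) = (3/5)
flip (3/5) -> (5/3): both odd, 3 mod 4 = 3, 5 mod 4 = 1, so the flip contributes +1; sign now +1
(5/3): 5 mod 3 = 2, so (5/3) = (2/3)
factor out 2^1: 2 = 2^1·1; with 3 mod 8 = 3, (2/3) = -1; sign now -1; continue with (1/3)
reached (1/3) = 1, so the symbol is -1

-1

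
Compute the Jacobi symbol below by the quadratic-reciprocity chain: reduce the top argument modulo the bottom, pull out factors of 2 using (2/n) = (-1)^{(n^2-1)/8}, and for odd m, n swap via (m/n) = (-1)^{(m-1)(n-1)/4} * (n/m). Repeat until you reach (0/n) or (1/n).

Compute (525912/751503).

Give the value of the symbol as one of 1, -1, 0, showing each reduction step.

0

525912 = 2^3·65739; (2/751503) = +1 since 751503 mod 8 = 7, so (525912/751503) = (+1)^3·(65739/751503); sign now +1
reciprocity: (65739/751503) = -1·(751503/65739) since 65739 mod 4 = 3, 751503 mod 4 = 3; sign now -1
(751503/65739) = (28374/65739)   [reduce mod 65739]
28374 = 2^1·14187; (2/65739) = -1 since 65739 mod 8 = 3, so (28374/65739) = (-1)^1·(14187/65739); sign now +1
reciprocity: (14187/65739) = -1·(65739/14187) since 14187 mod 4 = 3, 65739 mod 4 = 3; sign now -1
(65739/14187) = (8991/14187)   [reduce mod 14187]
reciprocity: (8991/14187) = -1·(14187/8991) since 8991 mod 4 = 3, 14187 mod 4 = 3; sign now +1
(14187/8991) = (5196/8991)   [reduce mod 8991]
5196 = 2^2·1299; (2/8991) = +1 since 8991 mod 8 = 7, so (5196/8991) = (+1)^2·(1299/8991); sign now +1
reciprocity: (1299/8991) = -1·(8991/1299) since 1299 mod 4 = 3, 8991 mod 4 = 3; sign now -1
(8991/1299) = (1197/1299)   [reduce mod 1299]
reciprocity: (1197/1299) = +1·(1299/1197) since 1197 mod 4 = 1, 1299 mod 4 = 3; sign now -1
(1299/1197) = (102/1197)   [reduce mod 1197]
102 = 2^1·51; (2/1197) = -1 since 1197 mod 8 = 5, so (102/1197) = (-1)^1·(51/1197); sign now +1
reciprocity: (51/1197) = +1·(1197/51) since 51 mod 4 = 3, 1197 mod 4 = 1; sign now +1
(1197/51) = (24/51)   [reduce mod 51]
24 = 2^3·3; (2/51) = -1 since 51 mod 8 = 3, so (24/51) = (-1)^3·(3/51); sign now -1
reciprocity: (3/51) = -1·(51/3) since 3 mod 4 = 3, 51 mod 4 = 3; sign now +1
(51/3) = (0/3)   [reduce mod 3]
(0/3) = 0   [gcd(a, n) > 1]; final value = 0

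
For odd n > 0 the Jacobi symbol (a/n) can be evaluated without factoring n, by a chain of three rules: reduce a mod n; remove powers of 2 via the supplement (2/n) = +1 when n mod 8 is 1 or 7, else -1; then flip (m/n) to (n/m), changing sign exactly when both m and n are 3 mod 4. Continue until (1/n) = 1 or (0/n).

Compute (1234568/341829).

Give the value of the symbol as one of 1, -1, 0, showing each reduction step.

-1

(1234568/341829) = (209081/341829)   [reduce mod 341829]
reciprocity: (209081/341829) = +1·(341829/209081) since 209081 mod 4 = 1, 341829 mod 4 = 1; sign now +1
(341829/209081) = (132748/209081)   [reduce mod 209081]
132748 = 2^2·33187; (2/209081) = +1 since 209081 mod 8 = 1, so (132748/209081) = (+1)^2·(33187/209081); sign now +1
reciprocity: (33187/209081) = +1·(209081/33187) since 33187 mod 4 = 3, 209081 mod 4 = 1; sign now +1
(209081/33187) = (9959/33187)   [reduce mod 33187]
reciprocity: (9959/33187) = -1·(33187/9959) since 9959 mod 4 = 3, 33187 mod 4 = 3; sign now -1
(33187/9959) = (3310/9959)   [reduce mod 9959]
3310 = 2^1·1655; (2/9959) = +1 since 9959 mod 8 = 7, so (3310/9959) = (+1)^1·(1655/9959); sign now -1
reciprocity: (1655/9959) = -1·(9959/1655) since 1655 mod 4 = 3, 9959 mod 4 = 3; sign now +1
(9959/1655) = (29/1655)   [reduce mod 1655]
reciprocity: (29/1655) = +1·(1655/29) since 29 mod 4 = 1, 1655 mod 4 = 3; sign now +1
(1655/29) = (2/29)   [reduce mod 29]
2 = 2^1·1; (2/29) = -1 since 29 mod 8 = 5, so (2/29) = (-1)^1·(1/29); sign now -1
(1/29) = 1; final value = sign = -1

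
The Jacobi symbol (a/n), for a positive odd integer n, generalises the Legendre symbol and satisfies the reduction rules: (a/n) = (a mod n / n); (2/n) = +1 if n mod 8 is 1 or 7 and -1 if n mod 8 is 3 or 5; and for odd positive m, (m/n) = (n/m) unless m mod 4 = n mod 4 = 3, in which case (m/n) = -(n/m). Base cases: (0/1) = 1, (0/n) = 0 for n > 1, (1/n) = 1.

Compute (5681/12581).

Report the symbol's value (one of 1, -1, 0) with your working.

0

flip (5681/12581) -> (12581/5681): both odd, 5681 mod 4 = 1, 12581 mod 4 = 1, so the flip contributes +1; sign now +1
(12581/5681): 12581 mod 5681 = 1219, so (12581/5681) = (1219/5681)
flip (1219/5681) -> (5681/1219): both odd, 1219 mod 4 = 3, 5681 mod 4 = 1, so the flip contributes +1; sign now +1
(5681/1219): 5681 mod 1219 = 805, so (5681/1219) = (805/1219)
flip (805/1219) -> (1219/805): both odd, 805 mod 4 = 1, 1219 mod 4 = 3, so the flip contributes +1; sign now +1
(1219/805): 1219 mod 805 = 414, so (1219/805) = (414/805)
factor out 2^1: 414 = 2^1·207; with 805 mod 8 = 5, (2/805) = -1; sign now -1; continue with (207/805)
flip (207/805) -> (805/207): both odd, 207 mod 4 = 3, 805 mod 4 = 1, so the flip contributes +1; sign now -1
(805/207): 805 mod 207 = 184, so (805/207) = (184/207)
factor out 2^3: 184 = 2^3·23; with 207 mod 8 = 7, (2/207) = +1; sign now -1; continue with (23/207)
flip (23/207) -> (207/23): both odd, 23 mod 4 = 3, 207 mod 4 = 3, so the flip contributes -1; sign now +1
(207/23): 207 mod 23 = 0, so (207/23) = (0/23)
reached (0/23); gcd(a, n) > 1, so (0/23) = 0 and the symbol is 0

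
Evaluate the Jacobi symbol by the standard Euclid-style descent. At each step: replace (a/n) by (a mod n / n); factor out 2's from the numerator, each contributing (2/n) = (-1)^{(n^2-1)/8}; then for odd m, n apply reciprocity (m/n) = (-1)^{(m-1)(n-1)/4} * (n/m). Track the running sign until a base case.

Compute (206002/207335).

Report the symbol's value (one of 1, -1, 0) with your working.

1

factor out 2^1: 206002 = 2^1·103001; with 207335 mod 8 = 7, (2/207335) = +1; sign now +1; continue with (103001/207335)
flip (103001/207335) -> (207335/103001): both odd, 103001 mod 4 = 1, 207335 mod 4 = 3, so the flip contributes +1; sign now +1
(207335/103001): 207335 mod 103001 = 1333, so (207335/103001) = (1333/103001)
flip (1333/103001) -> (103001/1333): both odd, 1333 mod 4 = 1, 103001 mod 4 = 1, so the flip contributes +1; sign now +1
(103001/1333): 103001 mod 1333 = 360, so (103001/1333) = (360/1333)
factor out 2^3: 360 = 2^3·45; with 1333 mod 8 = 5, (2/1333) = -1; sign now -1; continue with (45/1333)
flip (45/1333) -> (1333/45): both odd, 45 mod 4 = 1, 1333 mod 4 = 1, so the flip contributes +1; sign now -1
(1333/45): 1333 mod 45 = 28, so (1333/45) = (28/45)
factor out 2^2: 28 = 2^2·7; with 45 mod 8 = 5, (2/45) = -1; sign now -1; continue with (7/45)
flip (7/45) -> (45/7): both odd, 7 mod 4 = 3, 45 mod 4 = 1, so the flip contributes +1; sign now -1
(45/7): 45 mod 7 = 3, so (45/7) = (3/7)
flip (3/7) -> (7/3): both odd, 3 mod 4 = 3, 7 mod 4 = 3, so the flip contributes -1; sign now +1
(7/3): 7 mod 3 = 1, so (7/3) = (1/3)
reached (1/3) = 1, so the symbol is +1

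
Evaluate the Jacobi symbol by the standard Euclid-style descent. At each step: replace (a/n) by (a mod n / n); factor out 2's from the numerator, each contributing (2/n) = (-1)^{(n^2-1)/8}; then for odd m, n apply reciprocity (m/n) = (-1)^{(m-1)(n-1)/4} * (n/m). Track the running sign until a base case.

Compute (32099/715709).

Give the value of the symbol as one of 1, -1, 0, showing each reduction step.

flip (32099/715709) -> (715709/32099): both odd, 32099 mod 4 = 3, 715709 mod 4 = 1, so the flip contributes +1; sign now +1
(715709/32099): 715709 mod 32099 = 9531, so (715709/32099) = (9531/32099)
flip (9531/32099) -> (32099/9531): both odd, 9531 mod 4 = 3, 32099 mod 4 = 3, so the flip contributes -1; sign now -1
(32099/9531): 32099 mod 9531 = 3506, so (32099/9531) = (3506/9531)
factor out 2^1: 3506 = 2^1·1753; with 9531 mod 8 = 3, (2/9531) = -1; sign now +1; continue with (1753/9531)
flip (1753/9531) -> (9531/1753): both odd, 1753 mod 4 = 1, 9531 mod 4 = 3, so the flip contributes +1; sign now +1
(9531/1753): 9531 mod 1753 = 766, so (9531/1753) = (766/1753)
factor out 2^1: 766 = 2^1·383; with 1753 mod 8 = 1, (2/1753) = +1; sign now +1; continue with (383/1753)
flip (383/1753) -> (1753/383): both odd, 383 mod 4 = 3, 1753 mod 4 = 1, so the flip contributes +1; sign now +1
(1753/383): 1753 mod 383 = 221, so (1753/383) = (221/383)
flip (221/383) -> (383/221): both odd, 221 mod 4 = 1, 383 mod 4 = 3, so the flip contributes +1; sign now +1
(383/221): 383 mod 221 = 162, so (383/221) = (162/221)
factor out 2^1: 162 = 2^1·81; with 221 mod 8 = 5, (2/221) = -1; sign now -1; continue with (81/221)
flip (81/221) -> (221/81): both odd, 81 mod 4 = 1, 221 mod 4 = 1, so the flip contributes +1; sign now -1
(221/81): 221 mod 81 = 59, so (221/81) = (59/81)
flip (59/81) -> (81/59): both odd, 59 mod 4 = 3, 81 mod 4 = 1, so the flip contributes +1; sign now -1
(81/59): 81 mod 59 = 22, so (81/59) = (22/59)
factor out 2^1: 22 = 2^1·11; with 59 mod 8 = 3, (2/59) = -1; sign now +1; continue with (11/59)
flip (11/59) -> (59/11): both odd, 11 mod 4 = 3, 59 mod 4 = 3, so the flip contributes -1; sign now -1
(59/11): 59 mod 11 = 4, so (59/11) = (4/11)
factor out 2^2: 4 = 2^2·1; with 11 mod 8 = 3, (2/11) = -1; sign now -1; continue with (1/11)
reached (1/11) = 1, so the symbol is -1

-1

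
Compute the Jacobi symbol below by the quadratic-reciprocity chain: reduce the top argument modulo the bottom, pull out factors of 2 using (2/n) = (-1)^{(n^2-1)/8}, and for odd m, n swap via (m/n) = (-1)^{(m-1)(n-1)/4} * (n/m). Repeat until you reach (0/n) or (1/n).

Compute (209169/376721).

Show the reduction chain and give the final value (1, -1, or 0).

flip (209169/376721) -> (376721/209169): both odd, 209169 mod 4 = 1, 376721 mod 4 = 1, so the flip contributes +1; sign now +1
(376721/209169): 376721 mod 209169 = 167552, so (376721/209169) = (167552/209169)
factor out 2^7: 167552 = 2^7·1309; with 209169 mod 8 = 1, (2/209169) = +1; sign now +1; continue with (1309/209169)
flip (1309/209169) -> (209169/1309): both odd, 1309 mod 4 = 1, 209169 mod 4 = 1, so the flip contributes +1; sign now +1
(209169/1309): 209169 mod 1309 = 1038, so (209169/1309) = (1038/1309)
factor out 2^1: 1038 = 2^1·519; with 1309 mod 8 = 5, (2/1309) = -1; sign now -1; continue with (519/1309)
flip (519/1309) -> (1309/519): both odd, 519 mod 4 = 3, 1309 mod 4 = 1, so the flip contributes +1; sign now -1
(1309/519): 1309 mod 519 = 271, so (1309/519) = (271/519)
flip (271/519) -> (519/271): both odd, 271 mod 4 = 3, 519 mod 4 = 3, so the flip contributes -1; sign now +1
(519/271): 519 mod 271 = 248, so (519/271) = (248/271)
factor out 2^3: 248 = 2^3·31; with 271 mod 8 = 7, (2/271) = +1; sign now +1; continue with (31/271)
flip (31/271) -> (271/31): both odd, 31 mod 4 = 3, 271 mod 4 = 3, so the flip contributes -1; sign now -1
(271/31): 271 mod 31 = 23, so (271/31) = (23/31)
flip (23/31) -> (31/23): both odd, 23 mod 4 = 3, 31 mod 4 = 3, so the flip contributes -1; sign now +1
(31/23): 31 mod 23 = 8, so (31/23) = (8/23)
factor out 2^3: 8 = 2^3·1; with 23 mod 8 = 7, (2/23) = +1; sign now +1; continue with (1/23)
reached (1/23) = 1, so the symbol is +1

1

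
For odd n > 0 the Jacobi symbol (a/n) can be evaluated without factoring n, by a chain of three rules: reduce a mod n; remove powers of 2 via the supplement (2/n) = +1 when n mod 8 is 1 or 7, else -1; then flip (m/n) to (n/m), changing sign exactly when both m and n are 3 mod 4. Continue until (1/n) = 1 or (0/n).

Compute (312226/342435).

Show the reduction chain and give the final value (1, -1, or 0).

1

factor out 2^1: 312226 = 2^1·156113; with 342435 mod 8 = 3, (2/342435) = -1; sign now -1; continue with (156113/342435)
flip (156113/342435) -> (342435/156113): both odd, 156113 mod 4 = 1, 342435 mod 4 = 3, so the flip contributes +1; sign now -1
(342435/156113): 342435 mod 156113 = 30209, so (342435/156113) = (30209/156113)
flip (30209/156113) -> (156113/30209): both odd, 30209 mod 4 = 1, 156113 mod 4 = 1, so the flip contributes +1; sign now -1
(156113/30209): 156113 mod 30209 = 5068, so (156113/30209) = (5068/30209)
factor out 2^2: 5068 = 2^2·1267; with 30209 mod 8 = 1, (2/30209) = +1; sign now -1; continue with (1267/30209)
flip (1267/30209) -> (30209/1267): both odd, 1267 mod 4 = 3, 30209 mod 4 = 1, so the flip contributes +1; sign now -1
(30209/1267): 30209 mod 1267 = 1068, so (30209/1267) = (1068/1267)
factor out 2^2: 1068 = 2^2·267; with 1267 mod 8 = 3, (2/1267) = -1; sign now -1; continue with (267/1267)
flip (267/1267) -> (1267/267): both odd, 267 mod 4 = 3, 1267 mod 4 = 3, so the flip contributes -1; sign now +1
(1267/267): 1267 mod 267 = 199, so (1267/267) = (199/267)
flip (199/267) -> (267/199): both odd, 199 mod 4 = 3, 267 mod 4 = 3, so the flip contributes -1; sign now -1
(267/199): 267 mod 199 = 68, so (267/199) = (68/199)
factor out 2^2: 68 = 2^2·17; with 199 mod 8 = 7, (2/199) = +1; sign now -1; continue with (17/199)
flip (17/199) -> (199/17): both odd, 17 mod 4 = 1, 199 mod 4 = 3, so the flip contributes +1; sign now -1
(199/17): 199 mod 17 = 12, so (199/17) = (12/17)
factor out 2^2: 12 = 2^2·3; with 17 mod 8 = 1, (2/17) = +1; sign now -1; continue with (3/17)
flip (3/17) -> (17/3): both odd, 3 mod 4 = 3, 17 mod 4 = 1, so the flip contributes +1; sign now -1
(17/3): 17 mod 3 = 2, so (17/3) = (2/3)
factor out 2^1: 2 = 2^1·1; with 3 mod 8 = 3, (2/3) = -1; sign now +1; continue with (1/3)
reached (1/3) = 1, so the symbol is +1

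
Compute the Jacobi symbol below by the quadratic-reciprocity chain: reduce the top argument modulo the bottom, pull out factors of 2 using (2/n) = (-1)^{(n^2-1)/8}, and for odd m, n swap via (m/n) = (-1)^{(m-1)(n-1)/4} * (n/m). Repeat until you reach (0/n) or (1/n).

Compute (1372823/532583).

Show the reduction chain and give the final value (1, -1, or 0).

(1372823/532583) = (307657/532583)   [reduce mod 532583]
reciprocity: (307657/532583) = +1·(532583/307657) since 307657 mod 4 = 1, 532583 mod 4 = 3; sign now +1
(532583/307657) = (224926/307657)   [reduce mod 307657]
224926 = 2^1·112463; (2/307657) = +1 since 307657 mod 8 = 1, so (224926/307657) = (+1)^1·(112463/307657); sign now +1
reciprocity: (112463/307657) = +1·(307657/112463) since 112463 mod 4 = 3, 307657 mod 4 = 1; sign now +1
(307657/112463) = (82731/112463)   [reduce mod 112463]
reciprocity: (82731/112463) = -1·(112463/82731) since 82731 mod 4 = 3, 112463 mod 4 = 3; sign now -1
(112463/82731) = (29732/82731)   [reduce mod 82731]
29732 = 2^2·7433; (2/82731) = -1 since 82731 mod 8 = 3, so (29732/82731) = (-1)^2·(7433/82731); sign now -1
reciprocity: (7433/82731) = +1·(82731/7433) since 7433 mod 4 = 1, 82731 mod 4 = 3; sign now -1
(82731/7433) = (968/7433)   [reduce mod 7433]
968 = 2^3·121; (2/7433) = +1 since 7433 mod 8 = 1, so (968/7433) = (+1)^3·(121/7433); sign now -1
reciprocity: (121/7433) = +1·(7433/121) since 121 mod 4 = 1, 7433 mod 4 = 1; sign now -1
(7433/121) = (52/121)   [reduce mod 121]
52 = 2^2·13; (2/121) = +1 since 121 mod 8 = 1, so (52/121) = (+1)^2·(13/121); sign now -1
reciprocity: (13/121) = +1·(121/13) since 13 mod 4 = 1, 121 mod 4 = 1; sign now -1
(121/13) = (4/13)   [reduce mod 13]
4 = 2^2·1; (2/13) = -1 since 13 mod 8 = 5, so (4/13) = (-1)^2·(1/13); sign now -1
(1/13) = 1; final value = sign = -1

-1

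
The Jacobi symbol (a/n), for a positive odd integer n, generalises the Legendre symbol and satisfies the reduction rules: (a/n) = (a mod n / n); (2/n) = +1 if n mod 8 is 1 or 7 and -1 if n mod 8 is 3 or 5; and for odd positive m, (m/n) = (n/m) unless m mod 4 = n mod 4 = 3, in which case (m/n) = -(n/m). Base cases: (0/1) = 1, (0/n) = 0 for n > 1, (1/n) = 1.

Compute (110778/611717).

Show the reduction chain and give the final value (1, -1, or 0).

110778 = 2^1·55389; (2/611717) = -1 since 611717 mod 8 = 5, so (110778/611717) = (-1)^1·(55389/611717); sign now -1
reciprocity: (55389/611717) = +1·(611717/55389) since 55389 mod 4 = 1, 611717 mod 4 = 1; sign now -1
(611717/55389) = (2438/55389)   [reduce mod 55389]
2438 = 2^1·1219; (2/55389) = -1 since 55389 mod 8 = 5, so (2438/55389) = (-1)^1·(1219/55389); sign now +1
reciprocity: (1219/55389) = +1·(55389/1219) since 1219 mod 4 = 3, 55389 mod 4 = 1; sign now +1
(55389/1219) = (534/1219)   [reduce mod 1219]
534 = 2^1·267; (2/1219) = -1 since 1219 mod 8 = 3, so (534/1219) = (-1)^1·(267/1219); sign now -1
reciprocity: (267/1219) = -1·(1219/267) since 267 mod 4 = 3, 1219 mod 4 = 3; sign now +1
(1219/267) = (151/267)   [reduce mod 267]
reciprocity: (151/267) = -1·(267/151) since 151 mod 4 = 3, 267 mod 4 = 3; sign now -1
(267/151) = (116/151)   [reduce mod 151]
116 = 2^2·29; (2/151) = +1 since 151 mod 8 = 7, so (116/151) = (+1)^2·(29/151); sign now -1
reciprocity: (29/151) = +1·(151/29) since 29 mod 4 = 1, 151 mod 4 = 3; sign now -1
(151/29) = (6/29)   [reduce mod 29]
6 = 2^1·3; (2/29) = -1 since 29 mod 8 = 5, so (6/29) = (-1)^1·(3/29); sign now +1
reciprocity: (3/29) = +1·(29/3) since 3 mod 4 = 3, 29 mod 4 = 1; sign now +1
(29/3) = (2/3)   [reduce mod 3]
2 = 2^1·1; (2/3) = -1 since 3 mod 8 = 3, so (2/3) = (-1)^1·(1/3); sign now -1
(1/3) = 1; final value = sign = -1

-1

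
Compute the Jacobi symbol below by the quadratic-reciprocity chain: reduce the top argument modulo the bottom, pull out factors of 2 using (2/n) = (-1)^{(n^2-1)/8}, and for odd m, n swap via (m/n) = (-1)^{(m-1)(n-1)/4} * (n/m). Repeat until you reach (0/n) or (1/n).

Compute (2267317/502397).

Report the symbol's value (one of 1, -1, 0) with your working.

(2267317/502397): 2267317 mod 502397 = 257729, so (2267317/502397) = (257729/502397)
flip (257729/502397) -> (502397/257729): both odd, 257729 mod 4 = 1, 502397 mod 4 = 1, so the flip contributes +1; sign now +1
(502397/257729): 502397 mod 257729 = 244668, so (502397/257729) = (244668/257729)
factor out 2^2: 244668 = 2^2·61167; with 257729 mod 8 = 1, (2/257729) = +1; sign now +1; continue with (61167/257729)
flip (61167/257729) -> (257729/61167): both odd, 61167 mod 4 = 3, 257729 mod 4 = 1, so the flip contributes +1; sign now +1
(257729/61167): 257729 mod 61167 = 13061, so (257729/61167) = (13061/61167)
flip (13061/61167) -> (61167/13061): both odd, 13061 mod 4 = 1, 61167 mod 4 = 3, so the flip contributes +1; sign now +1
(61167/13061): 61167 mod 13061 = 8923, so (61167/13061) = (8923/13061)
flip (8923/13061) -> (13061/8923): both odd, 8923 mod 4 = 3, 13061 mod 4 = 1, so the flip contributes +1; sign now +1
(13061/8923): 13061 mod 8923 = 4138, so (13061/8923) = (4138/8923)
factor out 2^1: 4138 = 2^1·2069; with 8923 mod 8 = 3, (2/8923) = -1; sign now -1; continue with (2069/8923)
flip (2069/8923) -> (8923/2069): both odd, 2069 mod 4 = 1, 8923 mod 4 = 3, so the flip contributes +1; sign now -1
(8923/2069): 8923 mod 2069 = 647, so (8923/2069) = (647/2069)
flip (647/2069) -> (2069/647): both odd, 647 mod 4 = 3, 2069 mod 4 = 1, so the flip contributes +1; sign now -1
(2069/647): 2069 mod 647 = 128, so (2069/647) = (128/647)
factor out 2^7: 128 = 2^7·1; with 647 mod 8 = 7, (2/647) = +1; sign now -1; continue with (1/647)
reached (1/647) = 1, so the symbol is -1

-1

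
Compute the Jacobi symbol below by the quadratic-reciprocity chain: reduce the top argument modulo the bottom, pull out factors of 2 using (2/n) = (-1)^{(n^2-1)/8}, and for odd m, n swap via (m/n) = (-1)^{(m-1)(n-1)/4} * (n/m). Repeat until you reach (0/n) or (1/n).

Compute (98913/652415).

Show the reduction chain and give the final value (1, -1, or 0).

reciprocity: (98913/652415) = +1·(652415/98913) since 98913 mod 4 = 1, 652415 mod 4 = 3; sign now +1
(652415/98913) = (58937/98913)   [reduce mod 98913]
reciprocity: (58937/98913) = +1·(98913/58937) since 58937 mod 4 = 1, 98913 mod 4 = 1; sign now +1
(98913/58937) = (39976/58937)   [reduce mod 58937]
39976 = 2^3·4997; (2/58937) = +1 since 58937 mod 8 = 1, so (39976/58937) = (+1)^3·(4997/58937); sign now +1
reciprocity: (4997/58937) = +1·(58937/4997) since 4997 mod 4 = 1, 58937 mod 4 = 1; sign now +1
(58937/4997) = (3970/4997)   [reduce mod 4997]
3970 = 2^1·1985; (2/4997) = -1 since 4997 mod 8 = 5, so (3970/4997) = (-1)^1·(1985/4997); sign now -1
reciprocity: (1985/4997) = +1·(4997/1985) since 1985 mod 4 = 1, 4997 mod 4 = 1; sign now -1
(4997/1985) = (1027/1985)   [reduce mod 1985]
reciprocity: (1027/1985) = +1·(1985/1027) since 1027 mod 4 = 3, 1985 mod 4 = 1; sign now -1
(1985/1027) = (958/1027)   [reduce mod 1027]
958 = 2^1·479; (2/1027) = -1 since 1027 mod 8 = 3, so (958/1027) = (-1)^1·(479/1027); sign now +1
reciprocity: (479/1027) = -1·(1027/479) since 479 mod 4 = 3, 1027 mod 4 = 3; sign now -1
(1027/479) = (69/479)   [reduce mod 479]
reciprocity: (69/479) = +1·(479/69) since 69 mod 4 = 1, 479 mod 4 = 3; sign now -1
(479/69) = (65/69)   [reduce mod 69]
reciprocity: (65/69) = +1·(69/65) since 65 mod 4 = 1, 69 mod 4 = 1; sign now -1
(69/65) = (4/65)   [reduce mod 65]
4 = 2^2·1; (2/65) = +1 since 65 mod 8 = 1, so (4/65) = (+1)^2·(1/65); sign now -1
(1/65) = 1; final value = sign = -1

-1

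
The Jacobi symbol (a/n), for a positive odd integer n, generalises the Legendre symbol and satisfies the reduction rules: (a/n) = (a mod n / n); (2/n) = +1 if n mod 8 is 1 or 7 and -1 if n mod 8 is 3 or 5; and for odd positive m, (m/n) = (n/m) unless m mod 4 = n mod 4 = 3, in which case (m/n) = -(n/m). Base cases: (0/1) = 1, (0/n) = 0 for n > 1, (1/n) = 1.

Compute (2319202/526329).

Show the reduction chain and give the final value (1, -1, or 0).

1

(2319202/526329) = (213886/526329)   [reduce mod 526329]
213886 = 2^1·106943; (2/526329) = +1 since 526329 mod 8 = 1, so (213886/526329) = (+1)^1·(106943/526329); sign now +1
reciprocity: (106943/526329) = +1·(526329/106943) since 106943 mod 4 = 3, 526329 mod 4 = 1; sign now +1
(526329/106943) = (98557/106943)   [reduce mod 106943]
reciprocity: (98557/106943) = +1·(106943/98557) since 98557 mod 4 = 1, 106943 mod 4 = 3; sign now +1
(106943/98557) = (8386/98557)   [reduce mod 98557]
8386 = 2^1·4193; (2/98557) = -1 since 98557 mod 8 = 5, so (8386/98557) = (-1)^1·(4193/98557); sign now -1
reciprocity: (4193/98557) = +1·(98557/4193) since 4193 mod 4 = 1, 98557 mod 4 = 1; sign now -1
(98557/4193) = (2118/4193)   [reduce mod 4193]
2118 = 2^1·1059; (2/4193) = +1 since 4193 mod 8 = 1, so (2118/4193) = (+1)^1·(1059/4193); sign now -1
reciprocity: (1059/4193) = +1·(4193/1059) since 1059 mod 4 = 3, 4193 mod 4 = 1; sign now -1
(4193/1059) = (1016/1059)   [reduce mod 1059]
1016 = 2^3·127; (2/1059) = -1 since 1059 mod 8 = 3, so (1016/1059) = (-1)^3·(127/1059); sign now +1
reciprocity: (127/1059) = -1·(1059/127) since 127 mod 4 = 3, 1059 mod 4 = 3; sign now -1
(1059/127) = (43/127)   [reduce mod 127]
reciprocity: (43/127) = -1·(127/43) since 43 mod 4 = 3, 127 mod 4 = 3; sign now +1
(127/43) = (41/43)   [reduce mod 43]
reciprocity: (41/43) = +1·(43/41) since 41 mod 4 = 1, 43 mod 4 = 3; sign now +1
(43/41) = (2/41)   [reduce mod 41]
2 = 2^1·1; (2/41) = +1 since 41 mod 8 = 1, so (2/41) = (+1)^1·(1/41); sign now +1
(1/41) = 1; final value = sign = +1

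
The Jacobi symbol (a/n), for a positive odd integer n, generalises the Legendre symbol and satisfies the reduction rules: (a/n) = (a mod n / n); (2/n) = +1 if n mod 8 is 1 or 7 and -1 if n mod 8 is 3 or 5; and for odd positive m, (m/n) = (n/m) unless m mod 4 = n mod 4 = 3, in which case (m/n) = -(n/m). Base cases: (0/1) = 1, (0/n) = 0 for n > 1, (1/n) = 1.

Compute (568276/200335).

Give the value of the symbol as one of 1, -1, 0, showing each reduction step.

(568276/200335): 568276 mod 200335 = 167606, so (568276/200335) = (167606/200335)
factor out 2^1: 167606 = 2^1·83803; with 200335 mod 8 = 7, (2/200335) = +1; sign now +1; continue with (83803/200335)
flip (83803/200335) -> (200335/83803): both odd, 83803 mod 4 = 3, 200335 mod 4 = 3, so the flip contributes -1; sign now -1
(200335/83803): 200335 mod 83803 = 32729, so (200335/83803) = (32729/83803)
flip (32729/83803) -> (83803/32729): both odd, 32729 mod 4 = 1, 83803 mod 4 = 3, so the flip contributes +1; sign now -1
(83803/32729): 83803 mod 32729 = 18345, so (83803/32729) = (18345/32729)
flip (18345/32729) -> (32729/18345): both odd, 18345 mod 4 = 1, 32729 mod 4 = 1, so the flip contributes +1; sign now -1
(32729/18345): 32729 mod 18345 = 14384, so (32729/18345) = (14384/18345)
factor out 2^4: 14384 = 2^4·899; with 18345 mod 8 = 1, (2/18345) = +1; sign now -1; continue with (899/18345)
flip (899/18345) -> (18345/899): both odd, 899 mod 4 = 3, 18345 mod 4 = 1, so the flip contributes +1; sign now -1
(18345/899): 18345 mod 899 = 365, so (18345/899) = (365/899)
flip (365/899) -> (899/365): both odd, 365 mod 4 = 1, 899 mod 4 = 3, so the flip contributes +1; sign now -1
(899/365): 899 mod 365 = 169, so (899/365) = (169/365)
flip (169/365) -> (365/169): both odd, 169 mod 4 = 1, 365 mod 4 = 1, so the flip contributes +1; sign now -1
(365/169): 365 mod 169 = 27, so (365/169) = (27/169)
flip (27/169) -> (169/27): both odd, 27 mod 4 = 3, 169 mod 4 = 1, so the flip contributes +1; sign now -1
(169/27): 169 mod 27 = 7, so (169/27) = (7/27)
flip (7/27) -> (27/7): both odd, 7 mod 4 = 3, 27 mod 4 = 3, so the flip contributes -1; sign now +1
(27/7): 27 mod 7 = 6, so (27/7) = (6/7)
factor out 2^1: 6 = 2^1·3; with 7 mod 8 = 7, (2/7) = +1; sign now +1; continue with (3/7)
flip (3/7) -> (7/3): both odd, 3 mod 4 = 3, 7 mod 4 = 3, so the flip contributes -1; sign now -1
(7/3): 7 mod 3 = 1, so (7/3) = (1/3)
reached (1/3) = 1, so the symbol is -1

-1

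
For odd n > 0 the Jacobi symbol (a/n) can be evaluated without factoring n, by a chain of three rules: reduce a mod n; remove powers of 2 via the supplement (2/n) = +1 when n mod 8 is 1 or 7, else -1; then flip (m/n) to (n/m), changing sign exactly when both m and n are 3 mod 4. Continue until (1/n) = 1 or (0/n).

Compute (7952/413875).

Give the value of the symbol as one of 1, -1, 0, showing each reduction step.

0

factor out 2^4: 7952 = 2^4·497; with 413875 mod 8 = 3, (2/413875) = -1; sign now +1; continue with (497/413875)
flip (497/413875) -> (413875/497): both odd, 497 mod 4 = 1, 413875 mod 4 = 3, so the flip contributes +1; sign now +1
(413875/497): 413875 mod 497 = 371, so (413875/497) = (371/497)
flip (371/497) -> (497/371): both odd, 371 mod 4 = 3, 497 mod 4 = 1, so the flip contributes +1; sign now +1
(497/371): 497 mod 371 = 126, so (497/371) = (126/371)
factor out 2^1: 126 = 2^1·63; with 371 mod 8 = 3, (2/371) = -1; sign now -1; continue with (63/371)
flip (63/371) -> (371/63): both odd, 63 mod 4 = 3, 371 mod 4 = 3, so the flip contributes -1; sign now +1
(371/63): 371 mod 63 = 56, so (371/63) = (56/63)
factor out 2^3: 56 = 2^3·7; with 63 mod 8 = 7, (2/63) = +1; sign now +1; continue with (7/63)
flip (7/63) -> (63/7): both odd, 7 mod 4 = 3, 63 mod 4 = 3, so the flip contributes -1; sign now -1
(63/7): 63 mod 7 = 0, so (63/7) = (0/7)
reached (0/7); gcd(a, n) > 1, so (0/7) = 0 and the symbol is 0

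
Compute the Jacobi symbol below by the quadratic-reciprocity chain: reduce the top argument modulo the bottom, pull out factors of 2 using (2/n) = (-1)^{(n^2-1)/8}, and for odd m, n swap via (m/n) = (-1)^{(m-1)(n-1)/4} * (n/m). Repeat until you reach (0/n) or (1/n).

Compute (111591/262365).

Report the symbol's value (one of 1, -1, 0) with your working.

reciprocity: (111591/262365) = +1·(262365/111591) since 111591 mod 4 = 3, 262365 mod 4 = 1; sign now +1
(262365/111591) = (39183/111591)   [reduce mod 111591]
reciprocity: (39183/111591) = -1·(111591/39183) since 39183 mod 4 = 3, 111591 mod 4 = 3; sign now -1
(111591/39183) = (33225/39183)   [reduce mod 39183]
reciprocity: (33225/39183) = +1·(39183/33225) since 33225 mod 4 = 1, 39183 mod 4 = 3; sign now -1
(39183/33225) = (5958/33225)   [reduce mod 33225]
5958 = 2^1·2979; (2/33225) = +1 since 33225 mod 8 = 1, so (5958/33225) = (+1)^1·(2979/33225); sign now -1
reciprocity: (2979/33225) = +1·(33225/2979) since 2979 mod 4 = 3, 33225 mod 4 = 1; sign now -1
(33225/2979) = (456/2979)   [reduce mod 2979]
456 = 2^3·57; (2/2979) = -1 since 2979 mod 8 = 3, so (456/2979) = (-1)^3·(57/2979); sign now +1
reciprocity: (57/2979) = +1·(2979/57) since 57 mod 4 = 1, 2979 mod 4 = 3; sign now +1
(2979/57) = (15/57)   [reduce mod 57]
reciprocity: (15/57) = +1·(57/15) since 15 mod 4 = 3, 57 mod 4 = 1; sign now +1
(57/15) = (12/15)   [reduce mod 15]
12 = 2^2·3; (2/15) = +1 since 15 mod 8 = 7, so (12/15) = (+1)^2·(3/15); sign now +1
reciprocity: (3/15) = -1·(15/3) since 3 mod 4 = 3, 15 mod 4 = 3; sign now -1
(15/3) = (0/3)   [reduce mod 3]
(0/3) = 0   [gcd(a, n) > 1]; final value = 0

0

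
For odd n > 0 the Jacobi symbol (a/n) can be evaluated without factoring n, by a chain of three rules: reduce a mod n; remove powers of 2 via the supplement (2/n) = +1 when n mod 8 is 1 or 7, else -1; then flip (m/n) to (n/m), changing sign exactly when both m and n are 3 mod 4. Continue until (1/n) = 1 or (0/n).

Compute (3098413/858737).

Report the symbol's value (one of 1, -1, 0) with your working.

(3098413/858737) = (522202/858737)   [reduce mod 858737]
522202 = 2^1·261101; (2/858737) = +1 since 858737 mod 8 = 1, so (522202/858737) = (+1)^1·(261101/858737); sign now +1
reciprocity: (261101/858737) = +1·(858737/261101) since 261101 mod 4 = 1, 858737 mod 4 = 1; sign now +1
(858737/261101) = (75434/261101)   [reduce mod 261101]
75434 = 2^1·37717; (2/261101) = -1 since 261101 mod 8 = 5, so (75434/261101) = (-1)^1·(37717/261101); sign now -1
reciprocity: (37717/261101) = +1·(261101/37717) since 37717 mod 4 = 1, 261101 mod 4 = 1; sign now -1
(261101/37717) = (34799/37717)   [reduce mod 37717]
reciprocity: (34799/37717) = +1·(37717/34799) since 34799 mod 4 = 3, 37717 mod 4 = 1; sign now -1
(37717/34799) = (2918/34799)   [reduce mod 34799]
2918 = 2^1·1459; (2/34799) = +1 since 34799 mod 8 = 7, so (2918/34799) = (+1)^1·(1459/34799); sign now -1
reciprocity: (1459/34799) = -1·(34799/1459) since 1459 mod 4 = 3, 34799 mod 4 = 3; sign now +1
(34799/1459) = (1242/1459)   [reduce mod 1459]
1242 = 2^1·621; (2/1459) = -1 since 1459 mod 8 = 3, so (1242/1459) = (-1)^1·(621/1459); sign now -1
reciprocity: (621/1459) = +1·(1459/621) since 621 mod 4 = 1, 1459 mod 4 = 3; sign now -1
(1459/621) = (217/621)   [reduce mod 621]
reciprocity: (217/621) = +1·(621/217) since 217 mod 4 = 1, 621 mod 4 = 1; sign now -1
(621/217) = (187/217)   [reduce mod 217]
reciprocity: (187/217) = +1·(217/187) since 187 mod 4 = 3, 217 mod 4 = 1; sign now -1
(217/187) = (30/187)   [reduce mod 187]
30 = 2^1·15; (2/187) = -1 since 187 mod 8 = 3, so (30/187) = (-1)^1·(15/187); sign now +1
reciprocity: (15/187) = -1·(187/15) since 15 mod 4 = 3, 187 mod 4 = 3; sign now -1
(187/15) = (7/15)   [reduce mod 15]
reciprocity: (7/15) = -1·(15/7) since 7 mod 4 = 3, 15 mod 4 = 3; sign now +1
(15/7) = (1/7)   [reduce mod 7]
(1/7) = 1; final value = sign = +1

1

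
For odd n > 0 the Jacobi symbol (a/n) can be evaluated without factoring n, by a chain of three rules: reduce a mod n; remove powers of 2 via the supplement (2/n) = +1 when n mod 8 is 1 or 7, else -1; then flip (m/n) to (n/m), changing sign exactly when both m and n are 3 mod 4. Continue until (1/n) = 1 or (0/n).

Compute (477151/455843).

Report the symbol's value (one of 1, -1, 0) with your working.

1

(477151/455843): 477151 mod 455843 = 21308, so (477151/455843) = (21308/455843)
factor out 2^2: 21308 = 2^2·5327; with 455843 mod 8 = 3, (2/455843) = -1; sign now +1; continue with (5327/455843)
flip (5327/455843) -> (455843/5327): both odd, 5327 mod 4 = 3, 455843 mod 4 = 3, so the flip contributes -1; sign now -1
(455843/5327): 455843 mod 5327 = 3048, so (455843/5327) = (3048/5327)
factor out 2^3: 3048 = 2^3·381; with 5327 mod 8 = 7, (2/5327) = +1; sign now -1; continue with (381/5327)
flip (381/5327) -> (5327/381): both odd, 381 mod 4 = 1, 5327 mod 4 = 3, so the flip contributes +1; sign now -1
(5327/381): 5327 mod 381 = 374, so (5327/381) = (374/381)
factor out 2^1: 374 = 2^1·187; with 381 mod 8 = 5, (2/381) = -1; sign now +1; continue with (187/381)
flip (187/381) -> (381/187): both odd, 187 mod 4 = 3, 381 mod 4 = 1, so the flip contributes +1; sign now +1
(381/187): 381 mod 187 = 7, so (381/187) = (7/187)
flip (7/187) -> (187/7): both odd, 7 mod 4 = 3, 187 mod 4 = 3, so the flip contributes -1; sign now -1
(187/7): 187 mod 7 = 5, so (187/7) = (5/7)
flip (5/7) -> (7/5): both odd, 5 mod 4 = 1, 7 mod 4 = 3, so the flip contributes +1; sign now -1
(7/5): 7 mod 5 = 2, so (7/5) = (2/5)
factor out 2^1: 2 = 2^1·1; with 5 mod 8 = 5, (2/5) = -1; sign now +1; continue with (1/5)
reached (1/5) = 1, so the symbol is +1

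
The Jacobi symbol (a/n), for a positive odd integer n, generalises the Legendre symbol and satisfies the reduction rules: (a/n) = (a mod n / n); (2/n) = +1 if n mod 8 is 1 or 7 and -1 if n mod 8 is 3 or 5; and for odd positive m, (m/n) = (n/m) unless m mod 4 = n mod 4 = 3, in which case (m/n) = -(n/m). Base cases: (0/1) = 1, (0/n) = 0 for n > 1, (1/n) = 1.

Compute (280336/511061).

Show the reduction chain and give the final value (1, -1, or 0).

factor out 2^4: 280336 = 2^4·17521; with 511061 mod 8 = 5, (2/511061) = -1; sign now +1; continue with (17521/511061)
flip (17521/511061) -> (511061/17521): both odd, 17521 mod 4 = 1, 511061 mod 4 = 1, so the flip contributes +1; sign now +1
(511061/17521): 511061 mod 17521 = 2952, so (511061/17521) = (2952/17521)
factor out 2^3: 2952 = 2^3·369; with 17521 mod 8 = 1, (2/17521) = +1; sign now +1; continue with (369/17521)
flip (369/17521) -> (17521/369): both odd, 369 mod 4 = 1, 17521 mod 4 = 1, so the flip contributes +1; sign now +1
(17521/369): 17521 mod 369 = 178, so (17521/369) = (178/369)
factor out 2^1: 178 = 2^1·89; with 369 mod 8 = 1, (2/369) = +1; sign now +1; continue with (89/369)
flip (89/369) -> (369/89): both odd, 89 mod 4 = 1, 369 mod 4 = 1, so the flip contributes +1; sign now +1
(369/89): 369 mod 89 = 13, so (369/89) = (13/89)
flip (13/89) -> (89/13): both odd, 13 mod 4 = 1, 89 mod 4 = 1, so the flip contributes +1; sign now +1
(89/13): 89 mod 13 = 11, so (89/13) = (11/13)
flip (11/13) -> (13/11): both odd, 11 mod 4 = 3, 13 mod 4 = 1, so the flip contributes +1; sign now +1
(13/11): 13 mod 11 = 2, so (13/11) = (2/11)
factor out 2^1: 2 = 2^1·1; with 11 mod 8 = 3, (2/11) = -1; sign now -1; continue with (1/11)
reached (1/11) = 1, so the symbol is -1

-1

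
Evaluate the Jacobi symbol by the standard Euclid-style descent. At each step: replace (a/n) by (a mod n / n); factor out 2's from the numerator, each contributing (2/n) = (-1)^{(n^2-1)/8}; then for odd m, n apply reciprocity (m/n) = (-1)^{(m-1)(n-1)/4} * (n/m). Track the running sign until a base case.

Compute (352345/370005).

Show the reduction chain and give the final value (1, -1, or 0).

0

reciprocity: (352345/370005) = +1·(370005/352345) since 352345 mod 4 = 1, 370005 mod 4 = 1; sign now +1
(370005/352345) = (17660/352345)   [reduce mod 352345]
17660 = 2^2·4415; (2/352345) = +1 since 352345 mod 8 = 1, so (17660/352345) = (+1)^2·(4415/352345); sign now +1
reciprocity: (4415/352345) = +1·(352345/4415) since 4415 mod 4 = 3, 352345 mod 4 = 1; sign now +1
(352345/4415) = (3560/4415)   [reduce mod 4415]
3560 = 2^3·445; (2/4415) = +1 since 4415 mod 8 = 7, so (3560/4415) = (+1)^3·(445/4415); sign now +1
reciprocity: (445/4415) = +1·(4415/445) since 445 mod 4 = 1, 4415 mod 4 = 3; sign now +1
(4415/445) = (410/445)   [reduce mod 445]
410 = 2^1·205; (2/445) = -1 since 445 mod 8 = 5, so (410/445) = (-1)^1·(205/445); sign now -1
reciprocity: (205/445) = +1·(445/205) since 205 mod 4 = 1, 445 mod 4 = 1; sign now -1
(445/205) = (35/205)   [reduce mod 205]
reciprocity: (35/205) = +1·(205/35) since 35 mod 4 = 3, 205 mod 4 = 1; sign now -1
(205/35) = (30/35)   [reduce mod 35]
30 = 2^1·15; (2/35) = -1 since 35 mod 8 = 3, so (30/35) = (-1)^1·(15/35); sign now +1
reciprocity: (15/35) = -1·(35/15) since 15 mod 4 = 3, 35 mod 4 = 3; sign now -1
(35/15) = (5/15)   [reduce mod 15]
reciprocity: (5/15) = +1·(15/5) since 5 mod 4 = 1, 15 mod 4 = 3; sign now -1
(15/5) = (0/5)   [reduce mod 5]
(0/5) = 0   [gcd(a, n) > 1]; final value = 0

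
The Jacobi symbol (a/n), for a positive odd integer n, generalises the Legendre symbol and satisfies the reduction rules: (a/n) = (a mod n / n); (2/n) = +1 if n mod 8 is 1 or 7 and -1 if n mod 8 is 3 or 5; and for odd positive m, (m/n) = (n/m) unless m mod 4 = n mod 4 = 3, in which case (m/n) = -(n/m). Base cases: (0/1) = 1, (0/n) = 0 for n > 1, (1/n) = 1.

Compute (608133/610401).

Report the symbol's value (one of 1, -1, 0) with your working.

0

flip (608133/610401) -> (610401/608133): both odd, 608133 mod 4 = 1, 610401 mod 4 = 1, so the flip contributes +1; sign now +1
(610401/608133): 610401 mod 608133 = 2268, so (610401/608133) = (2268/608133)
factor out 2^2: 2268 = 2^2·567; with 608133 mod 8 = 5, (2/608133) = -1; sign now +1; continue with (567/608133)
flip (567/608133) -> (608133/567): both odd, 567 mod 4 = 3, 608133 mod 4 = 1, so the flip contributes +1; sign now +1
(608133/567): 608133 mod 567 = 309, so (608133/567) = (309/567)
flip (309/567) -> (567/309): both odd, 309 mod 4 = 1, 567 mod 4 = 3, so the flip contributes +1; sign now +1
(567/309): 567 mod 309 = 258, so (567/309) = (258/309)
factor out 2^1: 258 = 2^1·129; with 309 mod 8 = 5, (2/309) = -1; sign now -1; continue with (129/309)
flip (129/309) -> (309/129): both odd, 129 mod 4 = 1, 309 mod 4 = 1, so the flip contributes +1; sign now -1
(309/129): 309 mod 129 = 51, so (309/129) = (51/129)
flip (51/129) -> (129/51): both odd, 51 mod 4 = 3, 129 mod 4 = 1, so the flip contributes +1; sign now -1
(129/51): 129 mod 51 = 27, so (129/51) = (27/51)
flip (27/51) -> (51/27): both odd, 27 mod 4 = 3, 51 mod 4 = 3, so the flip contributes -1; sign now +1
(51/27): 51 mod 27 = 24, so (51/27) = (24/27)
factor out 2^3: 24 = 2^3·3; with 27 mod 8 = 3, (2/27) = -1; sign now -1; continue with (3/27)
flip (3/27) -> (27/3): both odd, 3 mod 4 = 3, 27 mod 4 = 3, so the flip contributes -1; sign now +1
(27/3): 27 mod 3 = 0, so (27/3) = (0/3)
reached (0/3); gcd(a, n) > 1, so (0/3) = 0 and the symbol is 0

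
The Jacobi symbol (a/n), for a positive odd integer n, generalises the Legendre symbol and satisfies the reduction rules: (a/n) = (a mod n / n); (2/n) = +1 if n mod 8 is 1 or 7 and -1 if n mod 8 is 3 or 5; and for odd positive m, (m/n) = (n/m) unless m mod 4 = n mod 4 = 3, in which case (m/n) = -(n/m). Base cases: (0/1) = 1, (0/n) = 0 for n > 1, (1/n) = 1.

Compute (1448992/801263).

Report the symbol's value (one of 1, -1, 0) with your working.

-1

(1448992/801263) = (647729/801263)   [reduce mod 801263]
reciprocity: (647729/801263) = +1·(801263/647729) since 647729 mod 4 = 1, 801263 mod 4 = 3; sign now +1
(801263/647729) = (153534/647729)   [reduce mod 647729]
153534 = 2^1·76767; (2/647729) = +1 since 647729 mod 8 = 1, so (153534/647729) = (+1)^1·(76767/647729); sign now +1
reciprocity: (76767/647729) = +1·(647729/76767) since 76767 mod 4 = 3, 647729 mod 4 = 1; sign now +1
(647729/76767) = (33593/76767)   [reduce mod 76767]
reciprocity: (33593/76767) = +1·(76767/33593) since 33593 mod 4 = 1, 76767 mod 4 = 3; sign now +1
(76767/33593) = (9581/33593)   [reduce mod 33593]
reciprocity: (9581/33593) = +1·(33593/9581) since 9581 mod 4 = 1, 33593 mod 4 = 1; sign now +1
(33593/9581) = (4850/9581)   [reduce mod 9581]
4850 = 2^1·2425; (2/9581) = -1 since 9581 mod 8 = 5, so (4850/9581) = (-1)^1·(2425/9581); sign now -1
reciprocity: (2425/9581) = +1·(9581/2425) since 2425 mod 4 = 1, 9581 mod 4 = 1; sign now -1
(9581/2425) = (2306/2425)   [reduce mod 2425]
2306 = 2^1·1153; (2/2425) = +1 since 2425 mod 8 = 1, so (2306/2425) = (+1)^1·(1153/2425); sign now -1
reciprocity: (1153/2425) = +1·(2425/1153) since 1153 mod 4 = 1, 2425 mod 4 = 1; sign now -1
(2425/1153) = (119/1153)   [reduce mod 1153]
reciprocity: (119/1153) = +1·(1153/119) since 119 mod 4 = 3, 1153 mod 4 = 1; sign now -1
(1153/119) = (82/119)   [reduce mod 119]
82 = 2^1·41; (2/119) = +1 since 119 mod 8 = 7, so (82/119) = (+1)^1·(41/119); sign now -1
reciprocity: (41/119) = +1·(119/41) since 41 mod 4 = 1, 119 mod 4 = 3; sign now -1
(119/41) = (37/41)   [reduce mod 41]
reciprocity: (37/41) = +1·(41/37) since 37 mod 4 = 1, 41 mod 4 = 1; sign now -1
(41/37) = (4/37)   [reduce mod 37]
4 = 2^2·1; (2/37) = -1 since 37 mod 8 = 5, so (4/37) = (-1)^2·(1/37); sign now -1
(1/37) = 1; final value = sign = -1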